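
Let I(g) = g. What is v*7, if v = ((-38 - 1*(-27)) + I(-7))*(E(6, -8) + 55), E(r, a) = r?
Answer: -7686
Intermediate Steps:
v = -1098 (v = ((-38 - 1*(-27)) - 7)*(6 + 55) = ((-38 + 27) - 7)*61 = (-11 - 7)*61 = -18*61 = -1098)
v*7 = -1098*7 = -7686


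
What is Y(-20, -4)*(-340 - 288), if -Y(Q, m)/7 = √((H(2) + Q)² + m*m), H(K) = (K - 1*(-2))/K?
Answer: 8792*√85 ≈ 81058.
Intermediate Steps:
H(K) = (2 + K)/K (H(K) = (K + 2)/K = (2 + K)/K)
Y(Q, m) = -7*√(m² + (2 + Q)²) (Y(Q, m) = -7*√(((2 + 2)/2 + Q)² + m*m) = -7*√(((½)*4 + Q)² + m²) = -7*√((2 + Q)² + m²) = -7*√(m² + (2 + Q)²))
Y(-20, -4)*(-340 - 288) = (-7*√((-4)² + (2 - 20)²))*(-340 - 288) = -7*√(16 + (-18)²)*(-628) = -7*√(16 + 324)*(-628) = -14*√85*(-628) = 8792*√85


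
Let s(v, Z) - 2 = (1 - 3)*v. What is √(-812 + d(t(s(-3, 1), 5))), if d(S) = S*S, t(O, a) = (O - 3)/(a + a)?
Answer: I*√3247/2 ≈ 28.491*I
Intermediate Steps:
s(v, Z) = 2 - 2*v (s(v, Z) = 2 + (1 - 3)*v = 2 - 2*v)
t(O, a) = (-3 + O)/(2*a) (t(O, a) = (-3 + O)/((2*a)) = (-3 + O)*(1/(2*a)) = (-3 + O)/(2*a))
d(S) = S²
√(-812 + d(t(s(-3, 1), 5))) = √(-812 + ((½)*(-3 + (2 - 2*(-3)))/5)²) = √(-812 + ((½)*(⅕)*(-3 + (2 + 6)))²) = √(-812 + ((½)*(⅕)*(-3 + 8))²) = √(-812 + ((½)*(⅕)*5)²) = √(-812 + (½)²) = √(-812 + ¼) = √(-3247/4) = I*√3247/2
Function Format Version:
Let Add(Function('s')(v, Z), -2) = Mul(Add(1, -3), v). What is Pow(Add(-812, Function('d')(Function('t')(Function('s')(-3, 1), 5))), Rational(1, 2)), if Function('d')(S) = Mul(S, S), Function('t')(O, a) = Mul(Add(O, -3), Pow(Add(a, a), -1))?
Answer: Mul(Rational(1, 2), I, Pow(3247, Rational(1, 2))) ≈ Mul(28.491, I)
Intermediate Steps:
Function('s')(v, Z) = Add(2, Mul(-2, v)) (Function('s')(v, Z) = Add(2, Mul(Add(1, -3), v)) = Add(2, Mul(-2, v)))
Function('t')(O, a) = Mul(Rational(1, 2), Pow(a, -1), Add(-3, O)) (Function('t')(O, a) = Mul(Add(-3, O), Pow(Mul(2, a), -1)) = Mul(Add(-3, O), Mul(Rational(1, 2), Pow(a, -1))) = Mul(Rational(1, 2), Pow(a, -1), Add(-3, O)))
Function('d')(S) = Pow(S, 2)
Pow(Add(-812, Function('d')(Function('t')(Function('s')(-3, 1), 5))), Rational(1, 2)) = Pow(Add(-812, Pow(Mul(Rational(1, 2), Pow(5, -1), Add(-3, Add(2, Mul(-2, -3)))), 2)), Rational(1, 2)) = Pow(Add(-812, Pow(Mul(Rational(1, 2), Rational(1, 5), Add(-3, Add(2, 6))), 2)), Rational(1, 2)) = Pow(Add(-812, Pow(Mul(Rational(1, 2), Rational(1, 5), Add(-3, 8)), 2)), Rational(1, 2)) = Pow(Add(-812, Pow(Mul(Rational(1, 2), Rational(1, 5), 5), 2)), Rational(1, 2)) = Pow(Add(-812, Pow(Rational(1, 2), 2)), Rational(1, 2)) = Pow(Add(-812, Rational(1, 4)), Rational(1, 2)) = Pow(Rational(-3247, 4), Rational(1, 2)) = Mul(Rational(1, 2), I, Pow(3247, Rational(1, 2)))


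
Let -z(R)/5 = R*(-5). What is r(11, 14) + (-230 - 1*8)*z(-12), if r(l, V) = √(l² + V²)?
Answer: 71400 + √317 ≈ 71418.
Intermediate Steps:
z(R) = 25*R (z(R) = -5*R*(-5) = -(-25)*R = 25*R)
r(l, V) = √(V² + l²)
r(11, 14) + (-230 - 1*8)*z(-12) = √(14² + 11²) + (-230 - 1*8)*(25*(-12)) = √(196 + 121) + (-230 - 8)*(-300) = √317 - 238*(-300) = √317 + 71400 = 71400 + √317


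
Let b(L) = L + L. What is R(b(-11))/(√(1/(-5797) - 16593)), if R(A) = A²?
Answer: -242*I*√557611238734/48094811 ≈ -3.7574*I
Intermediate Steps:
b(L) = 2*L
R(b(-11))/(√(1/(-5797) - 16593)) = (2*(-11))²/(√(1/(-5797) - 16593)) = (-22)²/(√(-1/5797 - 16593)) = 484/(√(-96189622/5797)) = 484/((I*√557611238734/5797)) = 484*(-I*√557611238734/96189622) = -242*I*√557611238734/48094811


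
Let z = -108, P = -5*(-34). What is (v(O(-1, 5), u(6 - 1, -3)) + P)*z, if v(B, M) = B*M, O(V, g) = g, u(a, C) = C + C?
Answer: -15120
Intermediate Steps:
u(a, C) = 2*C
P = 170
(v(O(-1, 5), u(6 - 1, -3)) + P)*z = (5*(2*(-3)) + 170)*(-108) = (5*(-6) + 170)*(-108) = (-30 + 170)*(-108) = 140*(-108) = -15120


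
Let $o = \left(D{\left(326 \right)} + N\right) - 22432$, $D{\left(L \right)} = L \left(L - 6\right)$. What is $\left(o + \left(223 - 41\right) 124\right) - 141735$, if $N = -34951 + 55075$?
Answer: $-17155$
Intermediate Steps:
$N = 20124$
$D{\left(L \right)} = L \left(-6 + L\right)$
$o = 102012$ ($o = \left(326 \left(-6 + 326\right) + 20124\right) - 22432 = \left(326 \cdot 320 + 20124\right) - 22432 = \left(104320 + 20124\right) - 22432 = 124444 - 22432 = 102012$)
$\left(o + \left(223 - 41\right) 124\right) - 141735 = \left(102012 + \left(223 - 41\right) 124\right) - 141735 = \left(102012 + 182 \cdot 124\right) - 141735 = \left(102012 + 22568\right) - 141735 = 124580 - 141735 = -17155$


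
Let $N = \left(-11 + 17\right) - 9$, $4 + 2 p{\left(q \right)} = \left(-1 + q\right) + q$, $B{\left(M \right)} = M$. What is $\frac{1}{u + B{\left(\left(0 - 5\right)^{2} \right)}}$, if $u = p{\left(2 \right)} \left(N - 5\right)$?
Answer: $\frac{1}{29} \approx 0.034483$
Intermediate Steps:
$p{\left(q \right)} = - \frac{5}{2} + q$ ($p{\left(q \right)} = -2 + \frac{\left(-1 + q\right) + q}{2} = -2 + \frac{-1 + 2 q}{2} = -2 + \left(- \frac{1}{2} + q\right) = - \frac{5}{2} + q$)
$N = -3$ ($N = 6 - 9 = -3$)
$u = 4$ ($u = \left(- \frac{5}{2} + 2\right) \left(-3 - 5\right) = \left(- \frac{1}{2}\right) \left(-8\right) = 4$)
$\frac{1}{u + B{\left(\left(0 - 5\right)^{2} \right)}} = \frac{1}{4 + \left(0 - 5\right)^{2}} = \frac{1}{4 + \left(-5\right)^{2}} = \frac{1}{4 + 25} = \frac{1}{29}$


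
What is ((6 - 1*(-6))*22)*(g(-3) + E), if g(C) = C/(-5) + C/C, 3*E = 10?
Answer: 6512/5 ≈ 1302.4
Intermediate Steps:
E = 10/3 (E = (1/3)*10 = 10/3 ≈ 3.3333)
g(C) = 1 - C/5 (g(C) = C*(-1/5) + 1 = -C/5 + 1 = 1 - C/5)
((6 - 1*(-6))*22)*(g(-3) + E) = ((6 - 1*(-6))*22)*((1 - 1/5*(-3)) + 10/3) = ((6 + 6)*22)*((1 + 3/5) + 10/3) = (12*22)*(8/5 + 10/3) = 264*(74/15) = 6512/5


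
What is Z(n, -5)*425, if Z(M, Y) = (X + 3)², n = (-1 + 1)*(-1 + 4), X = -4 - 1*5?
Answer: 15300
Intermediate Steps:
X = -9 (X = -4 - 5 = -9)
n = 0 (n = 0*3 = 0)
Z(M, Y) = 36 (Z(M, Y) = (-9 + 3)² = (-6)² = 36)
Z(n, -5)*425 = 36*425 = 15300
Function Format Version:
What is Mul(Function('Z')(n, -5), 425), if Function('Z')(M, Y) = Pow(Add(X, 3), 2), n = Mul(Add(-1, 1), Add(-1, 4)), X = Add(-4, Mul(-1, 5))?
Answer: 15300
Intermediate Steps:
X = -9 (X = Add(-4, -5) = -9)
n = 0 (n = Mul(0, 3) = 0)
Function('Z')(M, Y) = 36 (Function('Z')(M, Y) = Pow(Add(-9, 3), 2) = Pow(-6, 2) = 36)
Mul(Function('Z')(n, -5), 425) = Mul(36, 425) = 15300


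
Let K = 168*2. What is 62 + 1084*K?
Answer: 364286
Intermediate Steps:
K = 336
62 + 1084*K = 62 + 1084*336 = 62 + 364224 = 364286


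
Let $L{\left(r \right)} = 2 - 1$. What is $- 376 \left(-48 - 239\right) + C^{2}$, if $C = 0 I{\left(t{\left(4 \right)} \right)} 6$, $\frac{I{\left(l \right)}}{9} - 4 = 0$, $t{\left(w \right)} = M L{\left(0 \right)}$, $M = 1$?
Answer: $107912$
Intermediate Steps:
$L{\left(r \right)} = 1$
$t{\left(w \right)} = 1$ ($t{\left(w \right)} = 1 \cdot 1 = 1$)
$I{\left(l \right)} = 36$ ($I{\left(l \right)} = 36 + 9 \cdot 0 = 36 + 0 = 36$)
$C = 0$ ($C = 0 \cdot 36 \cdot 6 = 0 \cdot 6 = 0$)
$- 376 \left(-48 - 239\right) + C^{2} = - 376 \left(-48 - 239\right) + 0^{2} = - 376 \left(-48 - 239\right) + 0 = \left(-376\right) \left(-287\right) + 0 = 107912 + 0 = 107912$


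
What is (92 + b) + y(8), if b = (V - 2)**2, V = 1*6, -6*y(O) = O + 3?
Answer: 637/6 ≈ 106.17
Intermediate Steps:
y(O) = -1/2 - O/6 (y(O) = -(O + 3)/6 = -(3 + O)/6 = -1/2 - O/6)
V = 6
b = 16 (b = (6 - 2)**2 = 4**2 = 16)
(92 + b) + y(8) = (92 + 16) + (-1/2 - 1/6*8) = 108 + (-1/2 - 4/3) = 108 - 11/6 = 637/6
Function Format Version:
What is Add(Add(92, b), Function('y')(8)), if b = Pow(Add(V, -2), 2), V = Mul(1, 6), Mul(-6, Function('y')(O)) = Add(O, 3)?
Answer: Rational(637, 6) ≈ 106.17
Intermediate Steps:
Function('y')(O) = Add(Rational(-1, 2), Mul(Rational(-1, 6), O)) (Function('y')(O) = Mul(Rational(-1, 6), Add(O, 3)) = Mul(Rational(-1, 6), Add(3, O)) = Add(Rational(-1, 2), Mul(Rational(-1, 6), O)))
V = 6
b = 16 (b = Pow(Add(6, -2), 2) = Pow(4, 2) = 16)
Add(Add(92, b), Function('y')(8)) = Add(Add(92, 16), Add(Rational(-1, 2), Mul(Rational(-1, 6), 8))) = Add(108, Add(Rational(-1, 2), Rational(-4, 3))) = Add(108, Rational(-11, 6)) = Rational(637, 6)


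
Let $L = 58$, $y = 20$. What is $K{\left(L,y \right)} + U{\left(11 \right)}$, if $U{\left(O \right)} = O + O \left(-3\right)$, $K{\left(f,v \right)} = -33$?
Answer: $-55$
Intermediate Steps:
$U{\left(O \right)} = - 2 O$ ($U{\left(O \right)} = O - 3 O = - 2 O$)
$K{\left(L,y \right)} + U{\left(11 \right)} = -33 - 22 = -55$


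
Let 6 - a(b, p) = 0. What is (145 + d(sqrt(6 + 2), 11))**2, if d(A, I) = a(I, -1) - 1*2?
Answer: 22201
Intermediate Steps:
a(b, p) = 6 (a(b, p) = 6 - 1*0 = 6 + 0 = 6)
d(A, I) = 4 (d(A, I) = 6 - 1*2 = 6 - 2 = 4)
(145 + d(sqrt(6 + 2), 11))**2 = (145 + 4)**2 = 149**2 = 22201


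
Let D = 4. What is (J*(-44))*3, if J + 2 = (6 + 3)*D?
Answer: -4488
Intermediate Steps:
J = 34 (J = -2 + (6 + 3)*4 = -2 + 9*4 = -2 + 36 = 34)
(J*(-44))*3 = (34*(-44))*3 = -1496*3 = -4488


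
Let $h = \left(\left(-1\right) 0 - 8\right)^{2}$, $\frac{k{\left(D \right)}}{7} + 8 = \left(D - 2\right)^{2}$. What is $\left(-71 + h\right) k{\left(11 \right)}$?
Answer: $-3577$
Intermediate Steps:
$k{\left(D \right)} = -56 + 7 \left(-2 + D\right)^{2}$ ($k{\left(D \right)} = -56 + 7 \left(D - 2\right)^{2} = -56 + 7 \left(-2 + D\right)^{2}$)
$h = 64$ ($h = \left(0 - 8\right)^{2} = \left(-8\right)^{2} = 64$)
$\left(-71 + h\right) k{\left(11 \right)} = \left(-71 + 64\right) \left(-56 + 7 \left(-2 + 11\right)^{2}\right) = - 7 \left(-56 + 7 \cdot 9^{2}\right) = - 7 \left(-56 + 7 \cdot 81\right) = - 7 \left(-56 + 567\right) = \left(-7\right) 511 = -3577$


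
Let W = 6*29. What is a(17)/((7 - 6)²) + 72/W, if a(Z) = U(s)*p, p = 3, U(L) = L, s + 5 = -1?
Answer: -510/29 ≈ -17.586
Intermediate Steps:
s = -6 (s = -5 - 1 = -6)
W = 174
a(Z) = -18 (a(Z) = -6*3 = -18)
a(17)/((7 - 6)²) + 72/W = -18/(7 - 6)² + 72/174 = -18/(1²) + 72*(1/174) = -18/1 + 12/29 = -18*1 + 12/29 = -18 + 12/29 = -510/29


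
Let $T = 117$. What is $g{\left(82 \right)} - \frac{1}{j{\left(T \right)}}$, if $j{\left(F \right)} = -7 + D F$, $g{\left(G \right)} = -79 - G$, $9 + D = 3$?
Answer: $- \frac{114148}{709} \approx -161.0$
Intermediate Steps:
$D = -6$ ($D = -9 + 3 = -6$)
$j{\left(F \right)} = -7 - 6 F$
$g{\left(82 \right)} - \frac{1}{j{\left(T \right)}} = \left(-79 - 82\right) - \frac{1}{-7 - 702} = -161 - \frac{1}{-709} = -161 - - \frac{1}{709} = -161 + \frac{1}{709} = - \frac{114148}{709}$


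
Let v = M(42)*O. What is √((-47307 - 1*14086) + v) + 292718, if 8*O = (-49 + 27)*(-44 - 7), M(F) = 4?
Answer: 292718 + 4*I*√3802 ≈ 2.9272e+5 + 246.64*I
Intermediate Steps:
O = 561/4 (O = ((-49 + 27)*(-44 - 7))/8 = (-22*(-51))/8 = (⅛)*1122 = 561/4 ≈ 140.25)
v = 561 (v = 4*(561/4) = 561)
√((-47307 - 1*14086) + v) + 292718 = √((-47307 - 1*14086) + 561) + 292718 = √((-47307 - 14086) + 561) + 292718 = √(-61393 + 561) + 292718 = √(-60832) + 292718 = 4*I*√3802 + 292718 = 292718 + 4*I*√3802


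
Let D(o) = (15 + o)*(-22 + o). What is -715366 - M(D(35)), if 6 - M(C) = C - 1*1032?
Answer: -715754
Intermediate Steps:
D(o) = (-22 + o)*(15 + o)
M(C) = 1038 - C (M(C) = 6 - (C - 1*1032) = 6 - (C - 1032) = 6 - (-1032 + C) = 6 + (1032 - C) = 1038 - C)
-715366 - M(D(35)) = -715366 - (1038 - (-330 + 35² - 7*35)) = -715366 - (1038 - (-330 + 1225 - 245)) = -715366 - (1038 - 1*650) = -715366 - (1038 - 650) = -715366 - 1*388 = -715366 - 388 = -715754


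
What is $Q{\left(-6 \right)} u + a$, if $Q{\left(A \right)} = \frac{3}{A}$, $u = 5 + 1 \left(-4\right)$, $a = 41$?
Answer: $\frac{81}{2} \approx 40.5$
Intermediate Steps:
$u = 1$ ($u = 5 - 4 = 1$)
$Q{\left(-6 \right)} u + a = \frac{3}{-6} \cdot 1 + 41 = 3 \left(- \frac{1}{6}\right) 1 + 41 = \left(- \frac{1}{2}\right) 1 + 41 = - \frac{1}{2} + 41 = \frac{81}{2}$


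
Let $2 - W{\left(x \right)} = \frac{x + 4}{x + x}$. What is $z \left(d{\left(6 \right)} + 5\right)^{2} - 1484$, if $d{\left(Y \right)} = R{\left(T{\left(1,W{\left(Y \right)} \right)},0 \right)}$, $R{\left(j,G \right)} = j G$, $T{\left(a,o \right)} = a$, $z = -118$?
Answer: $-4434$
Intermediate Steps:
$W{\left(x \right)} = 2 - \frac{4 + x}{2 x}$ ($W{\left(x \right)} = 2 - \frac{x + 4}{x + x} = 2 - \frac{4 + x}{2 x}$)
$R{\left(j,G \right)} = G j$
$d{\left(Y \right)} = 0$ ($d{\left(Y \right)} = 0 \cdot 1 = 0$)
$z \left(d{\left(6 \right)} + 5\right)^{2} - 1484 = - 118 \left(0 + 5\right)^{2} - 1484 = - 118 \cdot 5^{2} - 1484 = \left(-118\right) 25 - 1484 = -2950 - 1484 = -4434$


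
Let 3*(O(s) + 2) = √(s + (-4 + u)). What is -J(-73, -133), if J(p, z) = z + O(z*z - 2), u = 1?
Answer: 135 - 2*√4421/3 ≈ 90.673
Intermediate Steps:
O(s) = -2 + √(-3 + s)/3 (O(s) = -2 + √(s + (-4 + 1))/3 = -2 + √(s - 3)/3 = -2 + √(-3 + s)/3)
J(p, z) = -2 + z + √(-5 + z²)/3 (J(p, z) = z + (-2 + √(-3 + (z*z - 2))/3) = z + (-2 + √(-3 + (z² - 2))/3) = z + (-2 + √(-3 + (-2 + z²))/3) = z + (-2 + √(-5 + z²)/3) = -2 + z + √(-5 + z²)/3)
-J(-73, -133) = -(-2 - 133 + √(-5 + (-133)²)/3) = -(-2 - 133 + √(-5 + 17689)/3) = -(-2 - 133 + √17684/3) = -(-2 - 133 + (2*√4421)/3) = -(-2 - 133 + 2*√4421/3) = -(-135 + 2*√4421/3) = 135 - 2*√4421/3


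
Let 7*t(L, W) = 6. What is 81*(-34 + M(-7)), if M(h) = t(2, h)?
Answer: -18792/7 ≈ -2684.6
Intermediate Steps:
t(L, W) = 6/7 (t(L, W) = (⅐)*6 = 6/7)
M(h) = 6/7
81*(-34 + M(-7)) = 81*(-34 + 6/7) = 81*(-232/7) = -18792/7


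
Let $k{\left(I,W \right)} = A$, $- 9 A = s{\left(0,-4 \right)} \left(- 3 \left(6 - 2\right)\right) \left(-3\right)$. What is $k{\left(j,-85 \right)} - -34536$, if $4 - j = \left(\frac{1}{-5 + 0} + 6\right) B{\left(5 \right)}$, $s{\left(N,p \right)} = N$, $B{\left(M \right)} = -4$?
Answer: $34536$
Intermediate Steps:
$j = \frac{136}{5}$ ($j = 4 - \left(\frac{1}{-5 + 0} + 6\right) \left(-4\right) = 4 - \left(\frac{1}{-5} + 6\right) \left(-4\right) = 4 - \left(- \frac{1}{5} + 6\right) \left(-4\right) = 4 - \frac{29}{5} \left(-4\right) = 4 - - \frac{116}{5} = 4 + \frac{116}{5} = \frac{136}{5} \approx 27.2$)
$A = 0$ ($A = - \frac{0 \left(- 3 \left(6 - 2\right)\right) \left(-3\right)}{9} = - \frac{0 \left(\left(-3\right) 4\right) \left(-3\right)}{9} = - \frac{0 \left(-12\right) \left(-3\right)}{9} = - \frac{0 \left(-3\right)}{9} = \left(- \frac{1}{9}\right) 0 = 0$)
$k{\left(I,W \right)} = 0$
$k{\left(j,-85 \right)} - -34536 = 0 - -34536 = 0 + 34536 = 34536$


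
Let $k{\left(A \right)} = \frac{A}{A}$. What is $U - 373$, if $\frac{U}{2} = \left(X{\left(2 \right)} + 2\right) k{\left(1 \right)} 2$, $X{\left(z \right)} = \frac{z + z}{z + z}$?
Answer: $-361$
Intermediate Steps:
$X{\left(z \right)} = 1$ ($X{\left(z \right)} = \frac{2 z}{2 z} = 2 z \frac{1}{2 z} = 1$)
$k{\left(A \right)} = 1$
$U = 12$ ($U = 2 \left(1 + 2\right) 1 \cdot 2 = 2 \cdot 3 \cdot 1 \cdot 2 = 2 \cdot 3 \cdot 2 = 2 \cdot 6 = 12$)
$U - 373 = 12 - 373 = -361$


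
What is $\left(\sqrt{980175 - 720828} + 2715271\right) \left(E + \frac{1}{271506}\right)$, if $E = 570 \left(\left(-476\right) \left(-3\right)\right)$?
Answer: $\frac{600061379162554231}{271506} + \frac{220995023761 \sqrt{259347}}{271506} \approx 2.2105 \cdot 10^{12}$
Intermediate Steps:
$E = 813960$ ($E = 570 \cdot 1428 = 813960$)
$\left(\sqrt{980175 - 720828} + 2715271\right) \left(E + \frac{1}{271506}\right) = \left(\sqrt{980175 - 720828} + 2715271\right) \left(813960 + \frac{1}{271506}\right) = \left(\sqrt{259347} + 2715271\right) \left(813960 + \frac{1}{271506}\right) = \left(2715271 + \sqrt{259347}\right) \frac{220995023761}{271506} = \frac{600061379162554231}{271506} + \frac{220995023761 \sqrt{259347}}{271506}$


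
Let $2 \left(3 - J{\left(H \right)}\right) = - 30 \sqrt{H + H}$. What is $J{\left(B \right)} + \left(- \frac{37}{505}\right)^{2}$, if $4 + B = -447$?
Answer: $\frac{766444}{255025} + 15 i \sqrt{902} \approx 3.0054 + 450.5 i$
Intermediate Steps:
$B = -451$ ($B = -4 - 447 = -451$)
$J{\left(H \right)} = 3 + 15 \sqrt{2} \sqrt{H}$ ($J{\left(H \right)} = 3 - \frac{\left(-30\right) \sqrt{H + H}}{2} = 3 - \frac{\left(-30\right) \sqrt{2 H}}{2} = 3 - \frac{\left(-30\right) \sqrt{2} \sqrt{H}}{2} = 3 + 15 \sqrt{2} \sqrt{H}$)
$J{\left(B \right)} + \left(- \frac{37}{505}\right)^{2} = \left(3 + 15 \sqrt{2} \sqrt{-451}\right) + \left(- \frac{37}{505}\right)^{2} = \left(3 + 15 \sqrt{2} i \sqrt{451}\right) + \left(\left(-37\right) \frac{1}{505}\right)^{2} = \left(3 + 15 i \sqrt{902}\right) + \left(- \frac{37}{505}\right)^{2} = \left(3 + 15 i \sqrt{902}\right) + \frac{1369}{255025} = \frac{766444}{255025} + 15 i \sqrt{902}$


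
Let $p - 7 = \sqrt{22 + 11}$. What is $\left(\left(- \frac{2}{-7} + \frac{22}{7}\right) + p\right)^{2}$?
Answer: $\frac{6946}{49} + \frac{146 \sqrt{33}}{7} \approx 261.57$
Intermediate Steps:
$p = 7 + \sqrt{33}$ ($p = 7 + \sqrt{22 + 11} = 7 + \sqrt{33} \approx 12.745$)
$\left(\left(- \frac{2}{-7} + \frac{22}{7}\right) + p\right)^{2} = \left(\left(- \frac{2}{-7} + \frac{22}{7}\right) + \left(7 + \sqrt{33}\right)\right)^{2} = \left(\left(\left(-2\right) \left(- \frac{1}{7}\right) + 22 \cdot \frac{1}{7}\right) + \left(7 + \sqrt{33}\right)\right)^{2} = \left(\left(\frac{2}{7} + \frac{22}{7}\right) + \left(7 + \sqrt{33}\right)\right)^{2} = \left(\frac{24}{7} + \left(7 + \sqrt{33}\right)\right)^{2} = \left(\frac{73}{7} + \sqrt{33}\right)^{2}$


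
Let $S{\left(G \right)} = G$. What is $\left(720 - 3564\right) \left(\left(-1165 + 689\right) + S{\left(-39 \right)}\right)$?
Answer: $1464660$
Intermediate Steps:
$\left(720 - 3564\right) \left(\left(-1165 + 689\right) + S{\left(-39 \right)}\right) = \left(720 - 3564\right) \left(\left(-1165 + 689\right) - 39\right) = - 2844 \left(-476 - 39\right) = \left(-2844\right) \left(-515\right) = 1464660$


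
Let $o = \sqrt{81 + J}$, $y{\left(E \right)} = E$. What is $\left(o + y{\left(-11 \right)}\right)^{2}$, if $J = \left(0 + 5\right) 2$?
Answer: $\left(11 - \sqrt{91}\right)^{2} \approx 2.1334$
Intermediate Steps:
$J = 10$ ($J = 5 \cdot 2 = 10$)
$o = \sqrt{91}$ ($o = \sqrt{81 + 10} = \sqrt{91} \approx 9.5394$)
$\left(o + y{\left(-11 \right)}\right)^{2} = \left(\sqrt{91} - 11\right)^{2} = \left(-11 + \sqrt{91}\right)^{2}$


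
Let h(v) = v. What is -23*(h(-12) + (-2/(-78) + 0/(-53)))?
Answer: 10741/39 ≈ 275.41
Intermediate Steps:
-23*(h(-12) + (-2/(-78) + 0/(-53))) = -23*(-12 + (-2/(-78) + 0/(-53))) = -23*(-12 + (-2*(-1/78) + 0*(-1/53))) = -23*(-12 + (1/39 + 0)) = -23*(-12 + 1/39) = -23*(-467/39) = 10741/39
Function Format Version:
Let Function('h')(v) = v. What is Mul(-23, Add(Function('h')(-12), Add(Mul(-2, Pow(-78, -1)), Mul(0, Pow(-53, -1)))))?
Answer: Rational(10741, 39) ≈ 275.41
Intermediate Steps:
Mul(-23, Add(Function('h')(-12), Add(Mul(-2, Pow(-78, -1)), Mul(0, Pow(-53, -1))))) = Mul(-23, Add(-12, Add(Mul(-2, Pow(-78, -1)), Mul(0, Pow(-53, -1))))) = Mul(-23, Add(-12, Add(Mul(-2, Rational(-1, 78)), Mul(0, Rational(-1, 53))))) = Mul(-23, Add(-12, Add(Rational(1, 39), 0))) = Mul(-23, Add(-12, Rational(1, 39))) = Mul(-23, Rational(-467, 39)) = Rational(10741, 39)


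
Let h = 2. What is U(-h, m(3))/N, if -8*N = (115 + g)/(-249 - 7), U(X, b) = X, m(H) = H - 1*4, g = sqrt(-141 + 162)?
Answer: -117760/3301 + 1024*sqrt(21)/3301 ≈ -34.253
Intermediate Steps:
g = sqrt(21) ≈ 4.5826
m(H) = -4 + H (m(H) = H - 4 = -4 + H)
N = 115/2048 + sqrt(21)/2048 (N = -(115 + sqrt(21))/(8*(-249 - 7)) = -(115 + sqrt(21))/(8*(-256)) = -(115 + sqrt(21))*(-1)/(8*256) = -(-115/256 - sqrt(21)/256)/8 = 115/2048 + sqrt(21)/2048 ≈ 0.058390)
U(-h, m(3))/N = (-1*2)/(115/2048 + sqrt(21)/2048) = -2/(115/2048 + sqrt(21)/2048)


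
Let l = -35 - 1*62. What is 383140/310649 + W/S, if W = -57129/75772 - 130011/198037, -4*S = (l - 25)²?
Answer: 160899267485490565/130416661399359932 ≈ 1.2337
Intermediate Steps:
l = -97 (l = -35 - 62 = -97)
S = -3721 (S = -(-97 - 25)²/4 = -¼*(-122)² = -¼*14884 = -3721)
W = -159134205/112824508 (W = -57129*1/75772 - 130011*1/198037 = -57129/75772 - 18573/28291 = -159134205/112824508 ≈ -1.4105)
383140/310649 + W/S = 383140/310649 - 159134205/112824508/(-3721) = 383140*(1/310649) - 159134205/112824508*(-1/3721) = 383140/310649 + 159134205/419819994268 = 160899267485490565/130416661399359932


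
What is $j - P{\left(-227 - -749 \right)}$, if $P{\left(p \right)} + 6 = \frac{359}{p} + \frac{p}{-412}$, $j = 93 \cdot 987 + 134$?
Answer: $\frac{2471396645}{26883} \approx 91932.0$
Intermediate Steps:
$j = 91925$ ($j = 91791 + 134 = 91925$)
$P{\left(p \right)} = -6 + \frac{359}{p} - \frac{p}{412}$ ($P{\left(p \right)} = -6 + \left(\frac{359}{p} + \frac{p}{-412}\right) = -6 + \left(\frac{359}{p} + p \left(- \frac{1}{412}\right)\right) = -6 - \left(- \frac{359}{p} + \frac{p}{412}\right) = -6 + \frac{359}{p} - \frac{p}{412}$)
$j - P{\left(-227 - -749 \right)} = 91925 - \left(-6 + \frac{359}{-227 - -749} - \frac{-227 - -749}{412}\right) = 91925 - \left(-6 + \frac{359}{-227 + 749} - \frac{-227 + 749}{412}\right) = 91925 - \left(-6 + \frac{359}{522} - \frac{261}{206}\right) = 91925 - - \frac{176870}{26883} = 91925 + \frac{176870}{26883} = \frac{2471396645}{26883}$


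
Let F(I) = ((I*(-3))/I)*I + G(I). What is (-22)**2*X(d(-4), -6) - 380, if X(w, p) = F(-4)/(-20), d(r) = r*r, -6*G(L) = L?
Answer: -10298/15 ≈ -686.53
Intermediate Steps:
G(L) = -L/6
d(r) = r**2
F(I) = -19*I/6 (F(I) = ((I*(-3))/I)*I - I/6 = ((-3*I)/I)*I - I/6 = -3*I - I/6 = -19*I/6)
X(w, p) = -19/30 (X(w, p) = -19/6*(-4)/(-20) = (38/3)*(-1/20) = -19/30)
(-22)**2*X(d(-4), -6) - 380 = (-22)**2*(-19/30) - 380 = 484*(-19/30) - 380 = -4598/15 - 380 = -10298/15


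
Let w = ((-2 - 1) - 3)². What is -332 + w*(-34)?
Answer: -1556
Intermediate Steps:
w = 36 (w = (-3 - 3)² = (-6)² = 36)
-332 + w*(-34) = -332 + 36*(-34) = -332 - 1224 = -1556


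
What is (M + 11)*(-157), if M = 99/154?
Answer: -25591/14 ≈ -1827.9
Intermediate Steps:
M = 9/14 (M = 99*(1/154) = 9/14 ≈ 0.64286)
(M + 11)*(-157) = (9/14 + 11)*(-157) = (163/14)*(-157) = -25591/14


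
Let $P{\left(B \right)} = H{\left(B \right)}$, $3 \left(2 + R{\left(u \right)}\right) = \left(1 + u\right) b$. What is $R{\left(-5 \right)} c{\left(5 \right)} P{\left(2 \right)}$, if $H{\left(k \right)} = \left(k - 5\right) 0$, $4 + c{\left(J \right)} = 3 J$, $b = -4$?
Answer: $0$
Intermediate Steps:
$c{\left(J \right)} = -4 + 3 J$
$R{\left(u \right)} = - \frac{10}{3} - \frac{4 u}{3}$ ($R{\left(u \right)} = -2 + \frac{\left(1 + u\right) \left(-4\right)}{3} = -2 + \frac{-4 - 4 u}{3} = -2 - \left(\frac{4}{3} + \frac{4 u}{3}\right) = - \frac{10}{3} - \frac{4 u}{3}$)
$H{\left(k \right)} = 0$ ($H{\left(k \right)} = \left(k - 5\right) 0 = \left(-5 + k\right) 0 = 0$)
$P{\left(B \right)} = 0$
$R{\left(-5 \right)} c{\left(5 \right)} P{\left(2 \right)} = \left(- \frac{10}{3} - - \frac{20}{3}\right) \left(-4 + 3 \cdot 5\right) 0 = \left(- \frac{10}{3} + \frac{20}{3}\right) \left(-4 + 15\right) 0 = \frac{10}{3} \cdot 11 \cdot 0 = \frac{110}{3} \cdot 0 = 0$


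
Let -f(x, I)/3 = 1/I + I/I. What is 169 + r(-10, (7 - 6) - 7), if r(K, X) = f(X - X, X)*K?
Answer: 194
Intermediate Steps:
f(x, I) = -3 - 3/I (f(x, I) = -3*(1/I + I/I) = -3*(1/I + 1) = -3*(1 + 1/I) = -3 - 3/I)
r(K, X) = K*(-3 - 3/X) (r(K, X) = (-3 - 3/X)*K = K*(-3 - 3/X))
169 + r(-10, (7 - 6) - 7) = 169 - 3*(-10)*(1 + ((7 - 6) - 7))/((7 - 6) - 7) = 169 - 3*(-10)*(1 + (1 - 7))/(1 - 7) = 169 - 3*(-10)*(1 - 6)/(-6) = 169 - 3*(-10)*(-1/6)*(-5) = 169 + 25 = 194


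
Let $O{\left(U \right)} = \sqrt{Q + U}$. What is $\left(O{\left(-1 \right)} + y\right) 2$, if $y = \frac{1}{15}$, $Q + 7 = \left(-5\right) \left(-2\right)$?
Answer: $\frac{2}{15} + 2 \sqrt{2} \approx 2.9618$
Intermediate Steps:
$Q = 3$ ($Q = -7 - -10 = -7 + 10 = 3$)
$O{\left(U \right)} = \sqrt{3 + U}$
$y = \frac{1}{15} \approx 0.066667$
$\left(O{\left(-1 \right)} + y\right) 2 = \left(\sqrt{3 - 1} + \frac{1}{15}\right) 2 = \left(\sqrt{2} + \frac{1}{15}\right) 2 = \left(\frac{1}{15} + \sqrt{2}\right) 2 = \frac{2}{15} + 2 \sqrt{2}$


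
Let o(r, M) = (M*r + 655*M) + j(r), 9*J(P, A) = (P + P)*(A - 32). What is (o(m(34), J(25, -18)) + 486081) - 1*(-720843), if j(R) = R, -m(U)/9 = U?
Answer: 9987062/9 ≈ 1.1097e+6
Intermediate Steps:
m(U) = -9*U
J(P, A) = 2*P*(-32 + A)/9 (J(P, A) = ((P + P)*(A - 32))/9 = ((2*P)*(-32 + A))/9 = (2*P*(-32 + A))/9 = 2*P*(-32 + A)/9)
o(r, M) = r + 655*M + M*r (o(r, M) = (M*r + 655*M) + r = (655*M + M*r) + r = r + 655*M + M*r)
(o(m(34), J(25, -18)) + 486081) - 1*(-720843) = ((-9*34 + 655*((2/9)*25*(-32 - 18)) + ((2/9)*25*(-32 - 18))*(-9*34)) + 486081) - 1*(-720843) = ((-306 + 655*((2/9)*25*(-50)) + ((2/9)*25*(-50))*(-306)) + 486081) + 720843 = ((-306 + 655*(-2500/9) - 2500/9*(-306)) + 486081) + 720843 = ((-306 - 1637500/9 + 85000) + 486081) + 720843 = (-875254/9 + 486081) + 720843 = 3499475/9 + 720843 = 9987062/9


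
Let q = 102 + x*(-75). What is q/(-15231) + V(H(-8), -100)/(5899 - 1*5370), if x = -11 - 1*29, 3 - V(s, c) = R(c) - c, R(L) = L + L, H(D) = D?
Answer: -24055/2685733 ≈ -0.0089566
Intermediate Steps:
R(L) = 2*L
V(s, c) = 3 - c (V(s, c) = 3 - (2*c - c) = 3 - c)
x = -40 (x = -11 - 29 = -40)
q = 3102 (q = 102 - 40*(-75) = 102 + 3000 = 3102)
q/(-15231) + V(H(-8), -100)/(5899 - 1*5370) = 3102/(-15231) + (3 - 1*(-100))/(5899 - 1*5370) = 3102*(-1/15231) + (3 + 100)/(5899 - 5370) = -1034/5077 + 103/529 = -24055/2685733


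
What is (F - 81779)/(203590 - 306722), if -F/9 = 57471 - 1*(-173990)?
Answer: 541232/25783 ≈ 20.992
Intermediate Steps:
F = -2083149 (F = -9*(57471 - 1*(-173990)) = -9*(57471 + 173990) = -9*231461 = -2083149)
(F - 81779)/(203590 - 306722) = (-2083149 - 81779)/(203590 - 306722) = -2164928/(-103132) = -2164928*(-1/103132) = 541232/25783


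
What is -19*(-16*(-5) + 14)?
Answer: -1786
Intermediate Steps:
-19*(-16*(-5) + 14) = -19*(80 + 14) = -19*94 = -1786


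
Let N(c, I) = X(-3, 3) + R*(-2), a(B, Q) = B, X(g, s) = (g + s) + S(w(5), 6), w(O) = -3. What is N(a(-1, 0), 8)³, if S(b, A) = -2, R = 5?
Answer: -1728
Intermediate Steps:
X(g, s) = -2 + g + s (X(g, s) = (g + s) - 2 = -2 + g + s)
N(c, I) = -12 (N(c, I) = (-2 - 3 + 3) + 5*(-2) = -2 - 10 = -12)
N(a(-1, 0), 8)³ = (-12)³ = -1728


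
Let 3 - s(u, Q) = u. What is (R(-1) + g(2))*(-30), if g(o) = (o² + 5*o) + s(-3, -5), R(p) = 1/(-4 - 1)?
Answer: -594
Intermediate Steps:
s(u, Q) = 3 - u
R(p) = -⅕ (R(p) = 1/(-5) = -⅕)
g(o) = 6 + o² + 5*o (g(o) = (o² + 5*o) + (3 - 1*(-3)) = (o² + 5*o) + (3 + 3) = (o² + 5*o) + 6 = 6 + o² + 5*o)
(R(-1) + g(2))*(-30) = (-⅕ + (6 + 2² + 5*2))*(-30) = (-⅕ + (6 + 4 + 10))*(-30) = (-⅕ + 20)*(-30) = (99/5)*(-30) = -594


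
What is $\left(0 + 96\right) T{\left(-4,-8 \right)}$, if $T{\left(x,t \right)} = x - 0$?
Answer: $-384$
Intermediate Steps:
$T{\left(x,t \right)} = x$ ($T{\left(x,t \right)} = x + 0 = x$)
$\left(0 + 96\right) T{\left(-4,-8 \right)} = \left(0 + 96\right) \left(-4\right) = 96 \left(-4\right) = -384$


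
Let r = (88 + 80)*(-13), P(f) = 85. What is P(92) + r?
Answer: -2099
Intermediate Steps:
r = -2184 (r = 168*(-13) = -2184)
P(92) + r = 85 - 2184 = -2099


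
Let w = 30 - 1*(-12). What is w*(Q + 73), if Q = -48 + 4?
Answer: 1218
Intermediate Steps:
w = 42 (w = 30 + 12 = 42)
Q = -44
w*(Q + 73) = 42*(-44 + 73) = 42*29 = 1218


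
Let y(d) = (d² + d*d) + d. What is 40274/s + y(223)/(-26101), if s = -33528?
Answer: -2196648121/437557164 ≈ -5.0203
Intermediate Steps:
y(d) = d + 2*d² (y(d) = (d² + d²) + d = 2*d² + d = d + 2*d²)
40274/s + y(223)/(-26101) = 40274/(-33528) + (223*(1 + 2*223))/(-26101) = 40274*(-1/33528) + (223*(1 + 446))*(-1/26101) = -20137/16764 + (223*447)*(-1/26101) = -20137/16764 + 99681*(-1/26101) = -20137/16764 - 99681/26101 = -2196648121/437557164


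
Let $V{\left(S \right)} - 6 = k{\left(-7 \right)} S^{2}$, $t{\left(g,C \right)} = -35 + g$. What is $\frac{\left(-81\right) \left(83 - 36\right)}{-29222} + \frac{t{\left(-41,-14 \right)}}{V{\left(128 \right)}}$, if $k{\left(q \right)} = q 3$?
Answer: $\frac{656024839}{5027031438} \approx 0.1305$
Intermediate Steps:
$k{\left(q \right)} = 3 q$
$V{\left(S \right)} = 6 - 21 S^{2}$ ($V{\left(S \right)} = 6 + 3 \left(-7\right) S^{2} = 6 - 21 S^{2}$)
$\frac{\left(-81\right) \left(83 - 36\right)}{-29222} + \frac{t{\left(-41,-14 \right)}}{V{\left(128 \right)}} = \frac{\left(-81\right) \left(83 - 36\right)}{-29222} + \frac{-35 - 41}{6 - 21 \cdot 128^{2}} = \left(-81\right) 47 \left(- \frac{1}{29222}\right) - \frac{76}{6 - 344064} = \left(-3807\right) \left(- \frac{1}{29222}\right) - \frac{76}{6 - 344064} = \frac{3807}{29222} - \frac{76}{-344058} = \frac{3807}{29222} - - \frac{38}{172029} = \frac{3807}{29222} + \frac{38}{172029} = \frac{656024839}{5027031438}$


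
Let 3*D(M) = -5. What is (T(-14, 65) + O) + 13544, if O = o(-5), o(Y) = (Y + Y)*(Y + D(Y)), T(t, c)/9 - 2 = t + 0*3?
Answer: 40508/3 ≈ 13503.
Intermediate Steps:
T(t, c) = 18 + 9*t (T(t, c) = 18 + 9*(t + 0*3) = 18 + 9*(t + 0) = 18 + 9*t)
D(M) = -5/3 (D(M) = (⅓)*(-5) = -5/3)
o(Y) = 2*Y*(-5/3 + Y) (o(Y) = (Y + Y)*(Y - 5/3) = (2*Y)*(-5/3 + Y) = 2*Y*(-5/3 + Y))
O = 200/3 (O = (⅔)*(-5)*(-5 + 3*(-5)) = (⅔)*(-5)*(-5 - 15) = (⅔)*(-5)*(-20) = 200/3 ≈ 66.667)
(T(-14, 65) + O) + 13544 = ((18 + 9*(-14)) + 200/3) + 13544 = ((18 - 126) + 200/3) + 13544 = (-108 + 200/3) + 13544 = -124/3 + 13544 = 40508/3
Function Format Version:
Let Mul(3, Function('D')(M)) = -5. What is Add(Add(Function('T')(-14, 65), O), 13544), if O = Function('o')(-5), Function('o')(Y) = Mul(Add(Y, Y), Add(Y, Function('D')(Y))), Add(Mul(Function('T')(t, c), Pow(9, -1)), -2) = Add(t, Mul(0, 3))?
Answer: Rational(40508, 3) ≈ 13503.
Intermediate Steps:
Function('T')(t, c) = Add(18, Mul(9, t)) (Function('T')(t, c) = Add(18, Mul(9, Add(t, Mul(0, 3)))) = Add(18, Mul(9, Add(t, 0))) = Add(18, Mul(9, t)))
Function('D')(M) = Rational(-5, 3) (Function('D')(M) = Mul(Rational(1, 3), -5) = Rational(-5, 3))
Function('o')(Y) = Mul(2, Y, Add(Rational(-5, 3), Y)) (Function('o')(Y) = Mul(Add(Y, Y), Add(Y, Rational(-5, 3))) = Mul(Mul(2, Y), Add(Rational(-5, 3), Y)) = Mul(2, Y, Add(Rational(-5, 3), Y)))
O = Rational(200, 3) (O = Mul(Rational(2, 3), -5, Add(-5, Mul(3, -5))) = Mul(Rational(2, 3), -5, Add(-5, -15)) = Mul(Rational(2, 3), -5, -20) = Rational(200, 3) ≈ 66.667)
Add(Add(Function('T')(-14, 65), O), 13544) = Add(Add(Add(18, Mul(9, -14)), Rational(200, 3)), 13544) = Add(Add(Add(18, -126), Rational(200, 3)), 13544) = Add(Add(-108, Rational(200, 3)), 13544) = Add(Rational(-124, 3), 13544) = Rational(40508, 3)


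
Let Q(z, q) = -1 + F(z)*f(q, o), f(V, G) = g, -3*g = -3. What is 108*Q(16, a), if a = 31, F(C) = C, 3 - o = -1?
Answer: 1620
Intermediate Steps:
o = 4 (o = 3 - 1*(-1) = 3 + 1 = 4)
g = 1 (g = -1/3*(-3) = 1)
f(V, G) = 1
Q(z, q) = -1 + z (Q(z, q) = -1 + z*1 = -1 + z)
108*Q(16, a) = 108*(-1 + 16) = 108*15 = 1620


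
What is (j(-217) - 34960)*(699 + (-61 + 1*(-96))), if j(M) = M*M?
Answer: 6573918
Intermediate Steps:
j(M) = M**2
(j(-217) - 34960)*(699 + (-61 + 1*(-96))) = ((-217)**2 - 34960)*(699 + (-61 + 1*(-96))) = (47089 - 34960)*(699 + (-61 - 96)) = 12129*(699 - 157) = 12129*542 = 6573918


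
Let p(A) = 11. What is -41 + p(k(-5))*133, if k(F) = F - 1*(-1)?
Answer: 1422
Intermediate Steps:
k(F) = 1 + F (k(F) = F + 1 = 1 + F)
-41 + p(k(-5))*133 = -41 + 11*133 = -41 + 1463 = 1422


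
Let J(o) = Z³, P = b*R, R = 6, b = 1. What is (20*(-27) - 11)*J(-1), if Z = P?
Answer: -119016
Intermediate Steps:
P = 6 (P = 1*6 = 6)
Z = 6
J(o) = 216 (J(o) = 6³ = 216)
(20*(-27) - 11)*J(-1) = (20*(-27) - 11)*216 = (-540 - 11)*216 = -551*216 = -119016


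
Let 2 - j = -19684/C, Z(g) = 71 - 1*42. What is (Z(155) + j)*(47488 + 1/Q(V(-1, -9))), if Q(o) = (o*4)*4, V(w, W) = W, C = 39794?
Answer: 1428398561293/955056 ≈ 1.4956e+6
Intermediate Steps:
Q(o) = 16*o (Q(o) = (4*o)*4 = 16*o)
Z(g) = 29 (Z(g) = 71 - 42 = 29)
j = 49636/19897 (j = 2 - (-19684)/39794 = 2 - 1*(-9842/19897) = 2 + 9842/19897 = 49636/19897 ≈ 2.4946)
(Z(155) + j)*(47488 + 1/Q(V(-1, -9))) = (29 + 49636/19897)*(47488 + 1/(16*(-9))) = 626649*(47488 + 1/(-144))/19897 = 626649*(47488 - 1/144)/19897 = (626649/19897)*(6838271/144) = 1428398561293/955056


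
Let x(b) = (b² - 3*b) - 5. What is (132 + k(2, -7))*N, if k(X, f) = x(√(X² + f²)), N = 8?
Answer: 1440 - 24*√53 ≈ 1265.3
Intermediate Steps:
x(b) = -5 + b² - 3*b
k(X, f) = -5 + X² + f² - 3*√(X² + f²) (k(X, f) = -5 + (√(X² + f²))² - 3*√(X² + f²) = -5 + (X² + f²) - 3*√(X² + f²) = -5 + X² + f² - 3*√(X² + f²))
(132 + k(2, -7))*N = (132 + (-5 + 2² + (-7)² - 3*√(2² + (-7)²)))*8 = (132 + (-5 + 4 + 49 - 3*√(4 + 49)))*8 = (132 + (-5 + 4 + 49 - 3*√53))*8 = (132 + (48 - 3*√53))*8 = (180 - 3*√53)*8 = 1440 - 24*√53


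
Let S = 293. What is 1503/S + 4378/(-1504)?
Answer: 488879/220336 ≈ 2.2188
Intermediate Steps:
1503/S + 4378/(-1504) = 1503/293 + 4378/(-1504) = 1503*(1/293) + 4378*(-1/1504) = 1503/293 - 2189/752 = 488879/220336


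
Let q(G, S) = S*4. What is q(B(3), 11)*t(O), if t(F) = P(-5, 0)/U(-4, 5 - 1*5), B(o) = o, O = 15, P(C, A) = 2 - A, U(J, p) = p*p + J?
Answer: -22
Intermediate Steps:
U(J, p) = J + p² (U(J, p) = p² + J = J + p²)
q(G, S) = 4*S
t(F) = -½ (t(F) = (2 - 1*0)/(-4 + (5 - 1*5)²) = (2 + 0)/(-4 + (5 - 5)²) = 2/(-4 + 0²) = 2/(-4 + 0) = 2/(-4) = 2*(-¼) = -½)
q(B(3), 11)*t(O) = (4*11)*(-½) = 44*(-½) = -22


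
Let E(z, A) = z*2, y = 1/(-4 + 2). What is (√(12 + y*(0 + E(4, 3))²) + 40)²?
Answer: 1580 + 160*I*√5 ≈ 1580.0 + 357.77*I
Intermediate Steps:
y = -½ (y = 1/(-2) = -½ ≈ -0.50000)
E(z, A) = 2*z
(√(12 + y*(0 + E(4, 3))²) + 40)² = (√(12 - (0 + 2*4)²/2) + 40)² = (√(12 - (0 + 8)²/2) + 40)² = (√(12 - ½*8²) + 40)² = (√(12 - ½*64) + 40)² = (√(12 - 32) + 40)² = (√(-20) + 40)² = (2*I*√5 + 40)² = (40 + 2*I*√5)²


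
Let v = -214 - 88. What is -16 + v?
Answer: -318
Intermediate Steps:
v = -302
-16 + v = -16 - 302 = -318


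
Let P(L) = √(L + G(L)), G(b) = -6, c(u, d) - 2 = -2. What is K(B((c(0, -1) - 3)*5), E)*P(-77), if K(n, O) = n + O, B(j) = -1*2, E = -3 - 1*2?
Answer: -7*I*√83 ≈ -63.773*I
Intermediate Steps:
c(u, d) = 0 (c(u, d) = 2 - 2 = 0)
E = -5 (E = -3 - 2 = -5)
B(j) = -2
K(n, O) = O + n
P(L) = √(-6 + L) (P(L) = √(L - 6) = √(-6 + L))
K(B((c(0, -1) - 3)*5), E)*P(-77) = (-5 - 2)*√(-6 - 77) = -7*I*√83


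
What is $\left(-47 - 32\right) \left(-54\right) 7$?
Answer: $29862$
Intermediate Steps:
$\left(-47 - 32\right) \left(-54\right) 7 = \left(-79\right) \left(-54\right) 7 = 4266 \cdot 7 = 29862$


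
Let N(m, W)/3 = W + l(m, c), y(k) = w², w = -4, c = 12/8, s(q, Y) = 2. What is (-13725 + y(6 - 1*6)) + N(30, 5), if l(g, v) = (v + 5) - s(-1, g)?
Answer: -27361/2 ≈ -13681.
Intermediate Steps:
c = 3/2 (c = 12*(⅛) = 3/2 ≈ 1.5000)
l(g, v) = 3 + v (l(g, v) = (v + 5) - 1*2 = (5 + v) - 2 = 3 + v)
y(k) = 16 (y(k) = (-4)² = 16)
N(m, W) = 27/2 + 3*W (N(m, W) = 3*(W + (3 + 3/2)) = 3*(W + 9/2) = 3*(9/2 + W) = 27/2 + 3*W)
(-13725 + y(6 - 1*6)) + N(30, 5) = (-13725 + 16) + (27/2 + 3*5) = -13709 + (27/2 + 15) = -13709 + 57/2 = -27361/2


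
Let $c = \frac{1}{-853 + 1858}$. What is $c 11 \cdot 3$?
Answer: $\frac{11}{335} \approx 0.032836$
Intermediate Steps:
$c = \frac{1}{1005} \approx 0.00099503$
$c 11 \cdot 3 = \frac{11 \cdot 3}{1005} = \frac{1}{1005} \cdot 33 = \frac{11}{335}$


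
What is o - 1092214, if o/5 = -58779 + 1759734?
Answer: 7412561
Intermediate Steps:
o = 8504775 (o = 5*(-58779 + 1759734) = 5*1700955 = 8504775)
o - 1092214 = 8504775 - 1092214 = 7412561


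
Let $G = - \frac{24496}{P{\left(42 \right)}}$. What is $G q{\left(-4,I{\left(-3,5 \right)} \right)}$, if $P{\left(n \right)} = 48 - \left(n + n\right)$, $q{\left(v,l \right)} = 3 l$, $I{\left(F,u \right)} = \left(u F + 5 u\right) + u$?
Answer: $30620$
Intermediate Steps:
$I{\left(F,u \right)} = 6 u + F u$ ($I{\left(F,u \right)} = \left(F u + 5 u\right) + u = \left(5 u + F u\right) + u = 6 u + F u$)
$P{\left(n \right)} = 48 - 2 n$
$G = \frac{6124}{9}$ ($G = - \frac{24496}{48 - 84} = - \frac{24496}{-36} = \left(-24496\right) \left(- \frac{1}{36}\right) = \frac{6124}{9} \approx 680.44$)
$G q{\left(-4,I{\left(-3,5 \right)} \right)} = \frac{6124 \cdot 3 \cdot 5 \left(6 - 3\right)}{9} = \frac{6124 \cdot 3 \cdot 5 \cdot 3}{9} = \frac{6124 \cdot 3 \cdot 15}{9} = \frac{6124}{9} \cdot 45 = 30620$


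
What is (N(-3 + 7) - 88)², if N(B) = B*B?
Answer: 5184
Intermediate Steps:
N(B) = B²
(N(-3 + 7) - 88)² = ((-3 + 7)² - 88)² = (4² - 88)² = (16 - 88)² = (-72)² = 5184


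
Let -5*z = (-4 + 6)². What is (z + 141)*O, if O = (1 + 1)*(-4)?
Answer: -5608/5 ≈ -1121.6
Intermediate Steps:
z = -⅘ (z = -(-4 + 6)²/5 = -⅕*2² = -⅕*4 = -⅘ ≈ -0.80000)
O = -8 (O = 2*(-4) = -8)
(z + 141)*O = (-⅘ + 141)*(-8) = (701/5)*(-8) = -5608/5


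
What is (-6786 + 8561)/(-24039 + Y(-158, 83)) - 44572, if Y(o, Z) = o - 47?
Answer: -1080605343/24244 ≈ -44572.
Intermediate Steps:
Y(o, Z) = -47 + o
(-6786 + 8561)/(-24039 + Y(-158, 83)) - 44572 = (-6786 + 8561)/(-24039 + (-47 - 158)) - 44572 = 1775/(-24039 - 205) - 44572 = 1775/(-24244) - 44572 = 1775*(-1/24244) - 44572 = -1775/24244 - 44572 = -1080605343/24244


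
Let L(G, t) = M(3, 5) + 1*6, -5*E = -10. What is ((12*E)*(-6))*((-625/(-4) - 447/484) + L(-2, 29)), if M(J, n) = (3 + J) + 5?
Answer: -3002616/121 ≈ -24815.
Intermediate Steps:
M(J, n) = 8 + J
E = 2 (E = -⅕*(-10) = 2)
L(G, t) = 17 (L(G, t) = (8 + 3) + 1*6 = 11 + 6 = 17)
((12*E)*(-6))*((-625/(-4) - 447/484) + L(-2, 29)) = ((12*2)*(-6))*((-625/(-4) - 447/484) + 17) = (24*(-6))*((-625*(-¼) - 447*1/484) + 17) = -144*((625/4 - 447/484) + 17) = -144*(37589/242 + 17) = -144*41703/242 = -3002616/121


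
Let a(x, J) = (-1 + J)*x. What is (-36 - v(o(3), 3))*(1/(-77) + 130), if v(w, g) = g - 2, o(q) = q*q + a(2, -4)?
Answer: -370333/77 ≈ -4809.5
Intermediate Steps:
a(x, J) = x*(-1 + J)
o(q) = -10 + q² (o(q) = q*q + 2*(-1 - 4) = q² + 2*(-5) = q² - 10 = -10 + q²)
v(w, g) = -2 + g
(-36 - v(o(3), 3))*(1/(-77) + 130) = (-36 - (-2 + 3))*(1/(-77) + 130) = (-36 - 1*1)*(-1/77 + 130) = (-36 - 1)*(10009/77) = -37*10009/77 = -370333/77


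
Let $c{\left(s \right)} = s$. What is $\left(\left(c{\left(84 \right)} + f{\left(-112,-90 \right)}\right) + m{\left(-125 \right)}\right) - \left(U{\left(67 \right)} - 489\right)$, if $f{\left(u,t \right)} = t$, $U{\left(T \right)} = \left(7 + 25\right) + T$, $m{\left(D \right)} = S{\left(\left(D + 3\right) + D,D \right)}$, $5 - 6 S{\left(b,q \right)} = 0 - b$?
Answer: $\frac{1031}{3} \approx 343.67$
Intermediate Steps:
$S{\left(b,q \right)} = \frac{5}{6} + \frac{b}{6}$ ($S{\left(b,q \right)} = \frac{5}{6} - \frac{0 - b}{6} = \frac{5}{6} - \frac{\left(-1\right) b}{6} = \frac{5}{6} + \frac{b}{6}$)
$m{\left(D \right)} = \frac{4}{3} + \frac{D}{3}$ ($m{\left(D \right)} = \frac{5}{6} + \frac{\left(D + 3\right) + D}{6} = \frac{5}{6} + \frac{\left(3 + D\right) + D}{6} = \frac{5}{6} + \frac{3 + 2 D}{6} = \frac{5}{6} + \left(\frac{1}{2} + \frac{D}{3}\right) = \frac{4}{3} + \frac{D}{3}$)
$U{\left(T \right)} = 32 + T$
$\left(\left(c{\left(84 \right)} + f{\left(-112,-90 \right)}\right) + m{\left(-125 \right)}\right) - \left(U{\left(67 \right)} - 489\right) = \left(\left(84 - 90\right) + \left(\frac{4}{3} + \frac{1}{3} \left(-125\right)\right)\right) - \left(\left(32 + 67\right) - 489\right) = \left(-6 + \left(\frac{4}{3} - \frac{125}{3}\right)\right) - \left(99 - 489\right) = \left(-6 - \frac{121}{3}\right) - -390 = - \frac{139}{3} + 390 = \frac{1031}{3}$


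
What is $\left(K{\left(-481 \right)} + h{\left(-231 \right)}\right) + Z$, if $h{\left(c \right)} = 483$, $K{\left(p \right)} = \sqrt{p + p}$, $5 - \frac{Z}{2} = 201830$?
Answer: $-403167 + i \sqrt{962} \approx -4.0317 \cdot 10^{5} + 31.016 i$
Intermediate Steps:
$Z = -403650$ ($Z = 10 - 403660 = -403650$)
$K{\left(p \right)} = \sqrt{2} \sqrt{p}$ ($K{\left(p \right)} = \sqrt{2 p} = \sqrt{2} \sqrt{p}$)
$\left(K{\left(-481 \right)} + h{\left(-231 \right)}\right) + Z = \left(\sqrt{2} \sqrt{-481} + 483\right) - 403650 = \left(\sqrt{2} i \sqrt{481} + 483\right) - 403650 = \left(i \sqrt{962} + 483\right) - 403650 = \left(483 + i \sqrt{962}\right) - 403650 = -403167 + i \sqrt{962}$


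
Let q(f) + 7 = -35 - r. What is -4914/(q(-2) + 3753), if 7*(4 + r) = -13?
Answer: -17199/13009 ≈ -1.3221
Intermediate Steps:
r = -41/7 (r = -4 + (1/7)*(-13) = -4 - 13/7 = -41/7 ≈ -5.8571)
q(f) = -253/7 (q(f) = -7 + (-35 - 1*(-41/7)) = -7 + (-35 + 41/7) = -7 - 204/7 = -253/7)
-4914/(q(-2) + 3753) = -4914/(-253/7 + 3753) = -4914/26018/7 = -4914*7/26018 = -17199/13009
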